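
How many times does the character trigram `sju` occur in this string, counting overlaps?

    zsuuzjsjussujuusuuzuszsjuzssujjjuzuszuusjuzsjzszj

Sliding a length-3 window over the 49 characters (47 positions):
  position 7–9: sju
  position 23–25: sju
  position 40–42: sju

3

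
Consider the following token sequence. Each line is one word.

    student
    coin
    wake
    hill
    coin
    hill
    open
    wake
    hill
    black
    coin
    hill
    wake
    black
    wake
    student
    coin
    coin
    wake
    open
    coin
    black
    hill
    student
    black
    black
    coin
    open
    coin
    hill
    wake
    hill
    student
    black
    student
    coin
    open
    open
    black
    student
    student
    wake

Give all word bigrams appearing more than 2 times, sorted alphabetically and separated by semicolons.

Bigram counts meeting the condition (more than 2 times):
  coin hill: 3
  student coin: 3
  wake hill: 3

coin hill; student coin; wake hill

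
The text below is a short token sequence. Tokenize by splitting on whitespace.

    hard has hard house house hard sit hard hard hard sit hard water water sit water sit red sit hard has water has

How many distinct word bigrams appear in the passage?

16

23 tokens → 22 bigram windows in total.
Repeated bigrams (each contributes count−1 duplicates):
  sit hard: 3
  hard hard: 2
  hard has: 2
  hard sit: 2
  water sit: 2
6 duplicate windows → 22 − 6 = 16 distinct.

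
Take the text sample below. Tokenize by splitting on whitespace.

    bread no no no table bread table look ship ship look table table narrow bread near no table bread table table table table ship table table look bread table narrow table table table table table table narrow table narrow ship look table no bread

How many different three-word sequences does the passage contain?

44 tokens → 42 trigram windows in total.
Repeated trigrams (each contributes count−1 duplicates):
  table table table: 6
  no table bread: 2
  ship look table: 2
  table bread table: 2
  table narrow table: 2
  table table narrow: 2
10 duplicate windows → 42 − 10 = 32 distinct.

32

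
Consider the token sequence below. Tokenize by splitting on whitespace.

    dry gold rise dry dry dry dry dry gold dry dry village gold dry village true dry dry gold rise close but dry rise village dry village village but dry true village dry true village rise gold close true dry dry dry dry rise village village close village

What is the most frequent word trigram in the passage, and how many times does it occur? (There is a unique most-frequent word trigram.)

Trigram frequencies (highest first):
  dry dry dry: 5
  dry gold rise: 2
  dry dry gold: 2
  true dry dry: 2
  dry rise village: 2
  dry true village: 2
  … (31 more, each ≤ 1)

"dry dry dry", 5 times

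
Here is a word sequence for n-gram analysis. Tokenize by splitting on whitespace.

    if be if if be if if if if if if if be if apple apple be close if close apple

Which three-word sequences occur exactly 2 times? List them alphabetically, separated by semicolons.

Trigram counts meeting the condition (exactly 2 times):
  be if if: 2
  if if be: 2

be if if; if if be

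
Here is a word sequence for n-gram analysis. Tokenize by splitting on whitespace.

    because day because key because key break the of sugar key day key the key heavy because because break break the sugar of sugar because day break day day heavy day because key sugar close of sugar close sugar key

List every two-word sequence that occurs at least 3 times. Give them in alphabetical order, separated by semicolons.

because key; of sugar

Bigram counts meeting the condition (at least 3 times):
  because key: 3
  of sugar: 3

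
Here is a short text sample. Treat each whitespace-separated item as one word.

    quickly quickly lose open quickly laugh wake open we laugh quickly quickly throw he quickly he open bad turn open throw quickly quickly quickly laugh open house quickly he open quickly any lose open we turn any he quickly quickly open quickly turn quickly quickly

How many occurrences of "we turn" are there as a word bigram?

Scanning the 44 overlapping bigram windows for "we turn":
  position 35–36: we turn

1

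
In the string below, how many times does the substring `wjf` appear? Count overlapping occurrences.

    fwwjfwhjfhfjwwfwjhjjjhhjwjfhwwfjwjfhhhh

Sliding a length-3 window over the 39 characters (37 positions):
  position 3–5: wjf
  position 25–27: wjf
  position 33–35: wjf

3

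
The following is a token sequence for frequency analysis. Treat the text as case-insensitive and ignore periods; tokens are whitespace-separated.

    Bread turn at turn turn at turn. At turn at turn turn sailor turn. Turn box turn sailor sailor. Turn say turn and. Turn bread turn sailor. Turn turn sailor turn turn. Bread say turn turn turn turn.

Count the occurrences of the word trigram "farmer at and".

Scanning the 36 overlapping trigram windows for "farmer at and":
  (none found)

0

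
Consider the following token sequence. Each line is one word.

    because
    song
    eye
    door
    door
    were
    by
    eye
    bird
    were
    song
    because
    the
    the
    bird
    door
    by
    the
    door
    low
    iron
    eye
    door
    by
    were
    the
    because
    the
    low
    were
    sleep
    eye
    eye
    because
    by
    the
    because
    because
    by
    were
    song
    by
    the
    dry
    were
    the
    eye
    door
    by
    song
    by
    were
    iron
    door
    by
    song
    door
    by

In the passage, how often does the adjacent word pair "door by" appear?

5

Scanning the 57 overlapping bigram windows for "door by":
  position 16–17: door by
  position 23–24: door by
  position 48–49: door by
  position 54–55: door by
  position 57–58: door by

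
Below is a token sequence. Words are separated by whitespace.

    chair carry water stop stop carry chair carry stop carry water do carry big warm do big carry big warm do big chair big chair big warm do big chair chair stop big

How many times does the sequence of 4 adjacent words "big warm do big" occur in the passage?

Scanning the 30 overlapping 4-gram windows for "big warm do big":
  position 14–17: big warm do big
  position 19–22: big warm do big
  position 26–29: big warm do big

3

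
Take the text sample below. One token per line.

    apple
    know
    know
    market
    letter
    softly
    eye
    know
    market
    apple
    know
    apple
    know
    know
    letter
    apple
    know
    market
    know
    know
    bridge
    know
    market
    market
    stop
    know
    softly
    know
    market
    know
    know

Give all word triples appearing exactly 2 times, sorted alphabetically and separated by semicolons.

Trigram counts meeting the condition (exactly 2 times):
  apple know know: 2
  know market know: 2
  market know know: 2

apple know know; know market know; market know know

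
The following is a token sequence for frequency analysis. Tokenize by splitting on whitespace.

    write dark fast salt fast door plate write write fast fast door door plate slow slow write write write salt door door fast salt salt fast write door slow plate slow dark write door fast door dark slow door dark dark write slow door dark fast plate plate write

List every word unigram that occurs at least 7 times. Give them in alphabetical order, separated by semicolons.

Unigram counts meeting the condition (at least 7 times):
  door: 10
  fast: 8
  write: 10

door; fast; write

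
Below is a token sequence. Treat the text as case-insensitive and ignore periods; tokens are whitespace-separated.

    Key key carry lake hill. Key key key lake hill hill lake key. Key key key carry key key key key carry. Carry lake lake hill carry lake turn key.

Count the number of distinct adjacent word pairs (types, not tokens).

30 tokens → 29 bigram windows in total.
Repeated bigrams (each contributes count−1 duplicates):
  key key: 9
  carry lake: 3
  key carry: 3
  lake hill: 3
14 duplicate windows → 29 − 14 = 15 distinct.

15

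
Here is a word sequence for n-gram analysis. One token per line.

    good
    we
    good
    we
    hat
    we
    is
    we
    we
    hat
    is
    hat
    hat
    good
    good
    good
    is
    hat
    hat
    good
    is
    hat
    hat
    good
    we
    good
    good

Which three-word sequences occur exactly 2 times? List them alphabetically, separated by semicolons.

good is hat; good we good

Trigram counts meeting the condition (exactly 2 times):
  good is hat: 2
  good we good: 2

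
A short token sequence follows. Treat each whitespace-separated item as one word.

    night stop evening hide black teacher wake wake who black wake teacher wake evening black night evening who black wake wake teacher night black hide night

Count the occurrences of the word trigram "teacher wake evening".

1

Scanning the 24 overlapping trigram windows for "teacher wake evening":
  position 12–14: teacher wake evening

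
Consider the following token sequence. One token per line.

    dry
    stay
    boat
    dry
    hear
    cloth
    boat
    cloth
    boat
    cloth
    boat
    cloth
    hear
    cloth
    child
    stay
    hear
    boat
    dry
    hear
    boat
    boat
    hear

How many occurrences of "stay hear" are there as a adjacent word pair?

1

Scanning the 22 overlapping bigram windows for "stay hear":
  position 16–17: stay hear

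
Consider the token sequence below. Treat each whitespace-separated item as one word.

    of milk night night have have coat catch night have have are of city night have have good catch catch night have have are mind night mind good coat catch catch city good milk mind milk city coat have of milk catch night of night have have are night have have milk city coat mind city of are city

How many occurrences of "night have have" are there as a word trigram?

6

Scanning the 57 overlapping trigram windows for "night have have":
  position 4–6: night have have
  position 9–11: night have have
  position 15–17: night have have
  position 21–23: night have have
  position 45–47: night have have
  position 49–51: night have have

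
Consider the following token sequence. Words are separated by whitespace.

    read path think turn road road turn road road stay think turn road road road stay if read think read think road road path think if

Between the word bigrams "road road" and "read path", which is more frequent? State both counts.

"road road" (5 vs 1)

"road road": 5 occurrences
"read path": 1 occurrence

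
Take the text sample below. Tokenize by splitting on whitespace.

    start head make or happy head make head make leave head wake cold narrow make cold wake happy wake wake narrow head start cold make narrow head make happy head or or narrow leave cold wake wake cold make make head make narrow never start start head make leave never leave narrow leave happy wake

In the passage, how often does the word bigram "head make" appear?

Scanning the 54 overlapping bigram windows for "head make":
  position 2–3: head make
  position 6–7: head make
  position 8–9: head make
  position 27–28: head make
  position 41–42: head make
  position 47–48: head make

6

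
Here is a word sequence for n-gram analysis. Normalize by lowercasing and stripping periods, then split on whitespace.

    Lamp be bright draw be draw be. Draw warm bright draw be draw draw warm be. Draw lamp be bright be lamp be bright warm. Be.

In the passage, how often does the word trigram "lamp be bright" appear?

Scanning the 24 overlapping trigram windows for "lamp be bright":
  position 1–3: lamp be bright
  position 18–20: lamp be bright
  position 22–24: lamp be bright

3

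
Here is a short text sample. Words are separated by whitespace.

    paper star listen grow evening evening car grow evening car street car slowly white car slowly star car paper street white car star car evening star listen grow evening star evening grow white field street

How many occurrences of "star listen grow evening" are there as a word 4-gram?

2

Scanning the 32 overlapping 4-gram windows for "star listen grow evening":
  position 2–5: star listen grow evening
  position 26–29: star listen grow evening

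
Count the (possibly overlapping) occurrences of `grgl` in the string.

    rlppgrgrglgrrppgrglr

Sliding a length-4 window over the 20 characters (17 positions):
  position 7–10: grgl
  position 16–19: grgl

2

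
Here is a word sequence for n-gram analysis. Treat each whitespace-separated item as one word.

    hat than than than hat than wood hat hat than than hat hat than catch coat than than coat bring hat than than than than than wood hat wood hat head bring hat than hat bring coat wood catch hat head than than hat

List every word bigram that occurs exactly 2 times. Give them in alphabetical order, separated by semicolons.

bring hat; hat hat; hat head; than wood

Bigram counts meeting the condition (exactly 2 times):
  bring hat: 2
  hat hat: 2
  hat head: 2
  than wood: 2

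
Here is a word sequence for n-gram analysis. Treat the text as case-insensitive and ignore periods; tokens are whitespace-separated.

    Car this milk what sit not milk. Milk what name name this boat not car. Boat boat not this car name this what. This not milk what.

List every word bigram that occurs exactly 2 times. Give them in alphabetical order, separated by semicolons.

boat not; name this; not milk

Bigram counts meeting the condition (exactly 2 times):
  boat not: 2
  name this: 2
  not milk: 2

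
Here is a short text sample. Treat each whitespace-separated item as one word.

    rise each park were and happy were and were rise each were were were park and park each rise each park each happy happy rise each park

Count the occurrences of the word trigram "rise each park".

Scanning the 25 overlapping trigram windows for "rise each park":
  position 1–3: rise each park
  position 19–21: rise each park
  position 25–27: rise each park

3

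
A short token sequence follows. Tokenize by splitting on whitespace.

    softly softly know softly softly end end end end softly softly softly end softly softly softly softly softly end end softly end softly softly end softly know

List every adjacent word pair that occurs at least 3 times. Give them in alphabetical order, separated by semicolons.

Bigram counts meeting the condition (at least 3 times):
  end end: 4
  end softly: 5
  softly end: 5
  softly softly: 9

end end; end softly; softly end; softly softly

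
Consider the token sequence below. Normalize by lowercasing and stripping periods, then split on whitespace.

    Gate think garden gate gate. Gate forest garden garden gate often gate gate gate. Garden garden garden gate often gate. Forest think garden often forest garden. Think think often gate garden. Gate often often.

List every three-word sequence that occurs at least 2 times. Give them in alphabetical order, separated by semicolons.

Trigram counts meeting the condition (at least 2 times):
  garden garden gate: 2
  garden gate often: 3
  gate gate gate: 2
  gate often gate: 2

garden garden gate; garden gate often; gate gate gate; gate often gate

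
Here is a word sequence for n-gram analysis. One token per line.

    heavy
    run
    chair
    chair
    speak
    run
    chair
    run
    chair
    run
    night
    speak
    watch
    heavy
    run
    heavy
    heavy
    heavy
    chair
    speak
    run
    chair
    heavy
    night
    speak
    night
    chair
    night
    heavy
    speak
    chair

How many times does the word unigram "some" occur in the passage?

0

Scanning the 31 tokens for "some":
  (none found)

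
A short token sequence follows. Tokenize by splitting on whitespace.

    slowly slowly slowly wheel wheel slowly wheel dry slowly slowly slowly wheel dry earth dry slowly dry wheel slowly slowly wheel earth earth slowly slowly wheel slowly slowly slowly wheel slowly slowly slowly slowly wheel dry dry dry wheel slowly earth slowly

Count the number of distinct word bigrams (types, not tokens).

15

42 tokens → 41 bigram windows in total.
Repeated bigrams (each contributes count−1 duplicates):
  slowly slowly: 11
  slowly wheel: 7
  wheel slowly: 5
  wheel dry: 3
  dry dry: 2
  dry slowly: 2
  dry wheel: 2
  earth slowly: 2
26 duplicate windows → 41 − 26 = 15 distinct.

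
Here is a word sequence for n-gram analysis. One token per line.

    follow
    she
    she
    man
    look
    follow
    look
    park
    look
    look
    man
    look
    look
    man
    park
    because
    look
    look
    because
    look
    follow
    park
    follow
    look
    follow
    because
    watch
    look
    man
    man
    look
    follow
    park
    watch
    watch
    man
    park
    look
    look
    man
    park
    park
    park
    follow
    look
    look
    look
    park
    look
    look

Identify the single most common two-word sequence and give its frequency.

"look look", 7 times

Bigram frequencies (highest first):
  look look: 7
  look follow: 4
  look man: 4
  man look: 3
  follow look: 3
  park look: 3
  … (18 more, each ≤ 3)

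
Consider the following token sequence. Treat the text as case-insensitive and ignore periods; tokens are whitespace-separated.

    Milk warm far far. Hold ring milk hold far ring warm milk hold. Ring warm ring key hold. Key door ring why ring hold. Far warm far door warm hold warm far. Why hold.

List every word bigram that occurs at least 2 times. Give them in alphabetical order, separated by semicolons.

hold far; hold ring; milk hold; ring warm; warm far

Bigram counts meeting the condition (at least 2 times):
  hold far: 2
  hold ring: 2
  milk hold: 2
  ring warm: 2
  warm far: 3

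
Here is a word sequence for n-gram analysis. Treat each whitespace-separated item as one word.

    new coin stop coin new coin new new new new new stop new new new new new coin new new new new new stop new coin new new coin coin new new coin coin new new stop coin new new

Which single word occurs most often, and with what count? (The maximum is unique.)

"new", 26 times

Unigram frequencies (highest first):
  new: 26
  coin: 10
  stop: 4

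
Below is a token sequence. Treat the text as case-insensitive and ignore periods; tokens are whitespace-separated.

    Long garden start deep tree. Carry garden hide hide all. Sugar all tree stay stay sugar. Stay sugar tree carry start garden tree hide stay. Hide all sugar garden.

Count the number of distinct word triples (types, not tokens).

26

29 tokens → 27 trigram windows in total.
Repeated trigrams (each contributes count−1 duplicates):
  hide all sugar: 2
1 duplicate windows → 27 − 1 = 26 distinct.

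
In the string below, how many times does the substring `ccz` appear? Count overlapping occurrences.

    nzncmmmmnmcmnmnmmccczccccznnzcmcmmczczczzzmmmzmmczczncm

2

Sliding a length-3 window over the 55 characters (53 positions):
  position 19–21: ccz
  position 24–26: ccz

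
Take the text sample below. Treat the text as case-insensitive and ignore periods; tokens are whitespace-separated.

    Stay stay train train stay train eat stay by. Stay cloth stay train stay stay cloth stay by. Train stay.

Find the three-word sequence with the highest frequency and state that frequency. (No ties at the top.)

"stay cloth stay", 2 times

Trigram frequencies (highest first):
  stay cloth stay: 2
  stay stay train: 1
  stay train train: 1
  train train stay: 1
  train stay train: 1
  stay train eat: 1
  … (11 more, each ≤ 1)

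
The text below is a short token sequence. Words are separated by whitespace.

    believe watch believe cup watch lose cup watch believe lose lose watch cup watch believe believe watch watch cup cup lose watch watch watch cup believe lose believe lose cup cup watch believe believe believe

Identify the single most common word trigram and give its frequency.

"cup watch believe", 3 times

Trigram frequencies (highest first):
  cup watch believe: 3
  watch believe believe: 2
  watch watch cup: 2
  believe watch believe: 1
  watch believe cup: 1
  believe cup watch: 1
  … (23 more, each ≤ 1)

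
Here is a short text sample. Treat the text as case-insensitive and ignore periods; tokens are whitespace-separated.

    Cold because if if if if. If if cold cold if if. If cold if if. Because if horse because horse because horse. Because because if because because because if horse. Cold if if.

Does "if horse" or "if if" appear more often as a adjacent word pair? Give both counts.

"if horse": 2 occurrences
"if if": 9 occurrences

"if if" (9 vs 2)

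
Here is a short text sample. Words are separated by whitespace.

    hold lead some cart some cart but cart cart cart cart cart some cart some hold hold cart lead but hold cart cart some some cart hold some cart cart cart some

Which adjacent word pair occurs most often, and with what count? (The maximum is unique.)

"cart cart", 7 times

Bigram frequencies (highest first):
  cart cart: 7
  some cart: 5
  cart some: 5
  hold cart: 2
  hold lead: 1
  lead some: 1
  … (10 more, each ≤ 1)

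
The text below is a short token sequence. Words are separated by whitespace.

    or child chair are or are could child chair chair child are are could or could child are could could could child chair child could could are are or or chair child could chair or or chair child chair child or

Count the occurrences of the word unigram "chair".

Scanning the 41 tokens for "chair":
  position 3: chair
  position 9: chair
  position 10: chair
  position 23: chair
  position 31: chair
  position 34: chair
  position 37: chair
  position 39: chair

8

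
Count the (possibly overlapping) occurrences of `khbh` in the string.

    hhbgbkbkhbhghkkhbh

Sliding a length-4 window over the 18 characters (15 positions):
  position 8–11: khbh
  position 15–18: khbh

2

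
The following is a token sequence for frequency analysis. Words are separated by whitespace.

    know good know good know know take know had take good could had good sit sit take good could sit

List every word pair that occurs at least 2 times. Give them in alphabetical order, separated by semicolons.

Bigram counts meeting the condition (at least 2 times):
  good could: 2
  good know: 2
  know good: 2
  take good: 2

good could; good know; know good; take good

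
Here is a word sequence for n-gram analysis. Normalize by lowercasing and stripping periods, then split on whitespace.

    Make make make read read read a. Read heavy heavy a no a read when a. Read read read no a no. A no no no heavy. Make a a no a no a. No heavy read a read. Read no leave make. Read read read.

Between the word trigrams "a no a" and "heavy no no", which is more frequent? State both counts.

"a no a" (4 vs 0)

"a no a": 4 occurrences
"heavy no no": 0 occurrences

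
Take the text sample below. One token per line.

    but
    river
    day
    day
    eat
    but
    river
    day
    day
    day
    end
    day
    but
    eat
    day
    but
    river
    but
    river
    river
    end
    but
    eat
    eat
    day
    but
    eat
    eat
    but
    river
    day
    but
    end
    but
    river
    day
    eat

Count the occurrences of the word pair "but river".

6

Scanning the 36 overlapping bigram windows for "but river":
  position 1–2: but river
  position 6–7: but river
  position 16–17: but river
  position 18–19: but river
  position 29–30: but river
  position 34–35: but river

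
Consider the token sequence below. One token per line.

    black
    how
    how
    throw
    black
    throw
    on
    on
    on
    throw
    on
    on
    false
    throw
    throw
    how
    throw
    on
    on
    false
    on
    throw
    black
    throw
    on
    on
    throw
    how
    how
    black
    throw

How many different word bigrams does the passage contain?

14

31 tokens → 30 bigram windows in total.
Repeated bigrams (each contributes count−1 duplicates):
  on on: 5
  throw on: 4
  black throw: 3
  on throw: 3
  how how: 2
  how throw: 2
  on false: 2
  throw black: 2
  … (1 more repeated)
16 duplicate windows → 30 − 16 = 14 distinct.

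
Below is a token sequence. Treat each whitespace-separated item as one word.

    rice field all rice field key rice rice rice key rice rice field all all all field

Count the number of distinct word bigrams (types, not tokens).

9

17 tokens → 16 bigram windows in total.
Repeated bigrams (each contributes count−1 duplicates):
  rice field: 3
  rice rice: 3
  all all: 2
  field all: 2
  key rice: 2
7 duplicate windows → 16 − 7 = 9 distinct.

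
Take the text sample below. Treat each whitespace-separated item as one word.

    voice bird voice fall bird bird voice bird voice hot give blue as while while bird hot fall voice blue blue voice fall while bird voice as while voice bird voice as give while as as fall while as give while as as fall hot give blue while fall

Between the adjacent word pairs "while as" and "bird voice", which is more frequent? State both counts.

"bird voice" (5 vs 3)

"while as": 3 occurrences
"bird voice": 5 occurrences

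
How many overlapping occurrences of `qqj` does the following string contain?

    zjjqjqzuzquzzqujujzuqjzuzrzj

0

Sliding a length-3 window over the 28 characters (26 positions):
  (no match at any position)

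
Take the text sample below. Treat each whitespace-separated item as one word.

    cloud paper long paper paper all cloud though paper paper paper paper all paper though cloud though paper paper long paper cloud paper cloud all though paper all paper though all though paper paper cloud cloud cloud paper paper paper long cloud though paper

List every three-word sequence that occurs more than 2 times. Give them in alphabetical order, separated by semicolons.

Trigram counts meeting the condition (more than 2 times):
  cloud though paper: 3
  paper paper paper: 3
  though paper paper: 3

cloud though paper; paper paper paper; though paper paper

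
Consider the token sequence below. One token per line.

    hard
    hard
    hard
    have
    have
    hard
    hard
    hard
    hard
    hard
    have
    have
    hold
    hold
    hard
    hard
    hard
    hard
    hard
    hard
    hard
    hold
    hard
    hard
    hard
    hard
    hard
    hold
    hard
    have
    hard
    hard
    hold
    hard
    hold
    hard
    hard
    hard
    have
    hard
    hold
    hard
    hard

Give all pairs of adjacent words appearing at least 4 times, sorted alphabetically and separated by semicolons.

Bigram counts meeting the condition (at least 4 times):
  hard hard: 20
  hard have: 4
  hard hold: 5
  hold hard: 6

hard hard; hard have; hard hold; hold hard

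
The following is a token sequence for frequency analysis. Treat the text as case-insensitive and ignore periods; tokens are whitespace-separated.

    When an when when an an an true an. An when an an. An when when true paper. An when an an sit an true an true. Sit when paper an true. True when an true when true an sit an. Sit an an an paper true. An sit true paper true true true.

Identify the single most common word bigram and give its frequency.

Bigram frequencies (highest first):
  an an: 8
  when an: 5
  an true: 5
  an when: 4
  true an: 4
  an sit: 4
  … (13 more, each ≤ 3)

"an an", 8 times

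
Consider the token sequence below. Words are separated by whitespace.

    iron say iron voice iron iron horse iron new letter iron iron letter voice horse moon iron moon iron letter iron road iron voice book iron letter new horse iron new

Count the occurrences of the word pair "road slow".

Scanning the 30 overlapping bigram windows for "road slow":
  (none found)

0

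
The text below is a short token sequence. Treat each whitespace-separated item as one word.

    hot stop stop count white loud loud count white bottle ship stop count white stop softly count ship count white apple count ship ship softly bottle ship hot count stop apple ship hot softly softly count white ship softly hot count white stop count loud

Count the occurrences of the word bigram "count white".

Scanning the 44 overlapping bigram windows for "count white":
  position 4–5: count white
  position 8–9: count white
  position 13–14: count white
  position 19–20: count white
  position 36–37: count white
  position 41–42: count white

6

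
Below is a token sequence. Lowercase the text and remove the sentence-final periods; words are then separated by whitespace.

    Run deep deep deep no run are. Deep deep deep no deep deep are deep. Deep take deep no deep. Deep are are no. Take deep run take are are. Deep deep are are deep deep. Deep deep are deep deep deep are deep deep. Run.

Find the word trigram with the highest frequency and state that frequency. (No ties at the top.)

Trigram frequencies (highest first):
  are deep deep: 6
  deep deep deep: 5
  deep deep are: 5
  deep are deep: 3
  deep deep no: 2
  deep no deep: 2
  … (18 more, each ≤ 2)

"are deep deep", 6 times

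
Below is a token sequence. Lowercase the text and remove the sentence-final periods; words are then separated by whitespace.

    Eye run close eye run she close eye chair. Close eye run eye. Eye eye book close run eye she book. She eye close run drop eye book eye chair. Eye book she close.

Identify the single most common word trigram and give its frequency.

Trigram frequencies (highest first):
  close eye run: 2
  eye run close: 1
  run close eye: 1
  eye run she: 1
  run she close: 1
  she close eye: 1
  … (25 more, each ≤ 1)

"close eye run", 2 times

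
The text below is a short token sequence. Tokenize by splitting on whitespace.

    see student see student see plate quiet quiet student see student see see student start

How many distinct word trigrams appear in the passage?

10

15 tokens → 13 trigram windows in total.
Repeated trigrams (each contributes count−1 duplicates):
  see student see: 3
  student see student: 2
3 duplicate windows → 13 − 3 = 10 distinct.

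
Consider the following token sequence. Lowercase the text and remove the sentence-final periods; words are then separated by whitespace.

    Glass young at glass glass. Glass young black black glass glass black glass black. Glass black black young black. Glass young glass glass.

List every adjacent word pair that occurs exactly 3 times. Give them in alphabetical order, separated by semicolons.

glass black; glass young

Bigram counts meeting the condition (exactly 3 times):
  glass black: 3
  glass young: 3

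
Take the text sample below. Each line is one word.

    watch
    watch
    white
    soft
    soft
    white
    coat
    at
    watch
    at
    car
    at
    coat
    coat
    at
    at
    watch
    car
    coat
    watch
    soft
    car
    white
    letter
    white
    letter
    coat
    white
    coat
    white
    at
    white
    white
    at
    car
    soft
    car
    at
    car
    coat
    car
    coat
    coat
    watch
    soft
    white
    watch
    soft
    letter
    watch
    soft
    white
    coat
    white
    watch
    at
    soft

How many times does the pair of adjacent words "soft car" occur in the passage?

Scanning the 56 overlapping bigram windows for "soft car":
  position 21–22: soft car
  position 36–37: soft car

2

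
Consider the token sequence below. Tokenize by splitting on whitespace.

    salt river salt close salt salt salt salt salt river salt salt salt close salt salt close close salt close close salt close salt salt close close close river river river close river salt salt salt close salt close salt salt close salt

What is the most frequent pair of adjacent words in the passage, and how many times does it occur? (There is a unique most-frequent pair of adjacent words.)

"salt salt", 11 times

Bigram frequencies (highest first):
  salt salt: 11
  salt close: 9
  close salt: 8
  close close: 4
  river salt: 3
  salt river: 2
  … (3 more, each ≤ 2)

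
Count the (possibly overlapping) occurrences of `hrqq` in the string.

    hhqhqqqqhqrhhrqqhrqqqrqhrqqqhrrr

Sliding a length-4 window over the 32 characters (29 positions):
  position 13–16: hrqq
  position 17–20: hrqq
  position 24–27: hrqq

3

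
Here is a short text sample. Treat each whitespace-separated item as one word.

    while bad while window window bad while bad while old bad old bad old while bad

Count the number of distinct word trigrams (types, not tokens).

12

16 tokens → 14 trigram windows in total.
Repeated trigrams (each contributes count−1 duplicates):
  old bad old: 2
  while bad while: 2
2 duplicate windows → 14 − 2 = 12 distinct.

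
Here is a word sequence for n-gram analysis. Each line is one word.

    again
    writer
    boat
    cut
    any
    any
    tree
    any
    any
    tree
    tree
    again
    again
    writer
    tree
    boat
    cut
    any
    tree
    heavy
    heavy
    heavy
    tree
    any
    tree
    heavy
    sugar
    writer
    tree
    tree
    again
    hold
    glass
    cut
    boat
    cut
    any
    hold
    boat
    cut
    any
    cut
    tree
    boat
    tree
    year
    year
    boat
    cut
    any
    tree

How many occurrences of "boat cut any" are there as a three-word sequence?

Scanning the 49 overlapping trigram windows for "boat cut any":
  position 3–5: boat cut any
  position 16–18: boat cut any
  position 35–37: boat cut any
  position 39–41: boat cut any
  position 48–50: boat cut any

5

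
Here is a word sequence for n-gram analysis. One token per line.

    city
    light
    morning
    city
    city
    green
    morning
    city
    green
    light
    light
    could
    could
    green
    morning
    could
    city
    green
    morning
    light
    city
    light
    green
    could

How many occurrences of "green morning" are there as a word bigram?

Scanning the 23 overlapping bigram windows for "green morning":
  position 6–7: green morning
  position 14–15: green morning
  position 18–19: green morning

3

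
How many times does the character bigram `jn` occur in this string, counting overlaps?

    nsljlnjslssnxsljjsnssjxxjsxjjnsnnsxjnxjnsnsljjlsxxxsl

Sliding a length-2 window over the 53 characters (52 positions):
  position 29–30: jn
  position 36–37: jn
  position 39–40: jn

3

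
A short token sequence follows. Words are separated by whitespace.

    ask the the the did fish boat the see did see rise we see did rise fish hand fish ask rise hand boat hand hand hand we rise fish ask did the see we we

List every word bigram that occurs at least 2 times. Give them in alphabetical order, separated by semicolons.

fish ask; hand hand; rise fish; see did; the see; the the

Bigram counts meeting the condition (at least 2 times):
  fish ask: 2
  hand hand: 2
  rise fish: 2
  see did: 2
  the see: 2
  the the: 2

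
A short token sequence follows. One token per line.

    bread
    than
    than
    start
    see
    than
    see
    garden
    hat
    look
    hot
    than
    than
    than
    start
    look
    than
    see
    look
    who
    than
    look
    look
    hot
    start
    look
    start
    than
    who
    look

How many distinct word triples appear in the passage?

27

30 tokens → 28 trigram windows in total.
Repeated trigrams (each contributes count−1 duplicates):
  than than start: 2
1 duplicate windows → 28 − 1 = 27 distinct.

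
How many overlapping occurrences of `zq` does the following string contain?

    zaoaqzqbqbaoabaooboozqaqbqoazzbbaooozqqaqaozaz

Sliding a length-2 window over the 46 characters (45 positions):
  position 6–7: zq
  position 21–22: zq
  position 37–38: zq

3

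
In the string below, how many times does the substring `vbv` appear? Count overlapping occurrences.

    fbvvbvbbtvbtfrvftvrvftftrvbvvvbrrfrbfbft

Sliding a length-3 window over the 40 characters (38 positions):
  position 4–6: vbv
  position 26–28: vbv

2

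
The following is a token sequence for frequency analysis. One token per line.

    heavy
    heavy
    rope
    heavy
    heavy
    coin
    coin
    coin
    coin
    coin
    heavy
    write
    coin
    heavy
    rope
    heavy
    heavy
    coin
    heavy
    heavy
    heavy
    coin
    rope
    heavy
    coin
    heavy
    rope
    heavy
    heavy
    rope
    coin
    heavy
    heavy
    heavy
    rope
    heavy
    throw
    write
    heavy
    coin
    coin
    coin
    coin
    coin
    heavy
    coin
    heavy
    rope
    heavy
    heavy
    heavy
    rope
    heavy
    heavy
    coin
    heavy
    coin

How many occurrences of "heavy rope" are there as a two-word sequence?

7

Scanning the 56 overlapping bigram windows for "heavy rope":
  position 2–3: heavy rope
  position 14–15: heavy rope
  position 26–27: heavy rope
  position 29–30: heavy rope
  position 34–35: heavy rope
  position 47–48: heavy rope
  position 51–52: heavy rope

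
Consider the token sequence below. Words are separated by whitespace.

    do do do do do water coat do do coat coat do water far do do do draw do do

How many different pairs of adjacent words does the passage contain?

20 tokens → 19 bigram windows in total.
Repeated bigrams (each contributes count−1 duplicates):
  do do: 8
  coat do: 2
  do water: 2
9 duplicate windows → 19 − 9 = 10 distinct.

10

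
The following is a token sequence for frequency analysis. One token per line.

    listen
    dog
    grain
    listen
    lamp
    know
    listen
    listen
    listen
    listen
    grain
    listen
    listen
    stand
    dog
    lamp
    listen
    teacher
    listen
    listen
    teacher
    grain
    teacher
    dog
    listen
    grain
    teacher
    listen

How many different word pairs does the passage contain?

28 tokens → 27 bigram windows in total.
Repeated bigrams (each contributes count−1 duplicates):
  listen listen: 5
  grain listen: 2
  grain teacher: 2
  listen grain: 2
  listen teacher: 2
  teacher listen: 2
9 duplicate windows → 27 − 9 = 18 distinct.

18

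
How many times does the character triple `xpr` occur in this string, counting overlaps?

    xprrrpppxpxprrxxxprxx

Sliding a length-3 window over the 21 characters (19 positions):
  position 1–3: xpr
  position 11–13: xpr
  position 17–19: xpr

3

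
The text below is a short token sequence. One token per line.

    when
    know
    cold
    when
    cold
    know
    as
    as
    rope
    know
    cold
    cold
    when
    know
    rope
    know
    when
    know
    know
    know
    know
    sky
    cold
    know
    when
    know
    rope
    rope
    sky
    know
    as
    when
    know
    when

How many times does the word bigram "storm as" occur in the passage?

Scanning the 33 overlapping bigram windows for "storm as":
  (none found)

0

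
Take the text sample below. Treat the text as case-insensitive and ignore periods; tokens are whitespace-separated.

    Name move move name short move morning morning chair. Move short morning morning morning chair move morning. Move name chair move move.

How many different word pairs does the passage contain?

22 tokens → 21 bigram windows in total.
Repeated bigrams (each contributes count−1 duplicates):
  chair move: 3
  morning morning: 3
  morning chair: 2
  move morning: 2
  move move: 2
  move name: 2
8 duplicate windows → 21 − 8 = 13 distinct.

13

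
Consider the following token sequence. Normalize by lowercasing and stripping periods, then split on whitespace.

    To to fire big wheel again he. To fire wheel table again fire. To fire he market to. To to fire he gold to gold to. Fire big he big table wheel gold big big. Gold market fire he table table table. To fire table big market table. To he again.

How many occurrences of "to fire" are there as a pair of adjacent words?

6

Scanning the 50 overlapping bigram windows for "to fire":
  position 2–3: to fire
  position 8–9: to fire
  position 14–15: to fire
  position 20–21: to fire
  position 26–27: to fire
  position 43–44: to fire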